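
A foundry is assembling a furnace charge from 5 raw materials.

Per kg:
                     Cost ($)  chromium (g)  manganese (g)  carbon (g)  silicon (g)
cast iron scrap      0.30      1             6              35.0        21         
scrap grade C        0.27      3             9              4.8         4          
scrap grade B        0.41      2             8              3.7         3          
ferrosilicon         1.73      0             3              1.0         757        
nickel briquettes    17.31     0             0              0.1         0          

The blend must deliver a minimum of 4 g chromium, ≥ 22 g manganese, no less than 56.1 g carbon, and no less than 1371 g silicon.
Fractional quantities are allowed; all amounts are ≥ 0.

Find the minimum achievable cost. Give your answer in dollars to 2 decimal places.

$3.73

Let x1 = kg of cast iron scrap, x2 = kg of scrap grade C, x3 = kg of scrap grade B, x4 = kg of ferrosilicon, x5 = kg of nickel briquettes.
Minimise 0.3x1 + 0.27x2 + 0.41x3 + 1.73x4 + 17.31x5 with:
  1x1 + 3x2 + 2x3 ≥ 4   (chromium)
  6x1 + 9x2 + 8x3 + 3x4 ≥ 22   (manganese)
  35x1 + 4.8x2 + 3.7x3 + 1x4 + 0.1x5 ≥ 56.1   (carbon)
  21x1 + 4x2 + 3x3 + 757x4 ≥ 1371   (silicon)
  x1, x2, x3, x4, x5 ≥ 0.
The cheapest feasible vertex uses only cast iron scrap, scrap grade C, ferrosilicon; scrap grade B, nickel briquettes are not used. Binding constraints: manganese, carbon, silicon.
So cast iron scrap = 1.429 kg, scrap grade C = 0.9032 kg, ferrosilicon = 1.767 kg.
Cost = 0.3·1.429 + 0.27·0.9032 + 1.73·1.767 = 3.7295.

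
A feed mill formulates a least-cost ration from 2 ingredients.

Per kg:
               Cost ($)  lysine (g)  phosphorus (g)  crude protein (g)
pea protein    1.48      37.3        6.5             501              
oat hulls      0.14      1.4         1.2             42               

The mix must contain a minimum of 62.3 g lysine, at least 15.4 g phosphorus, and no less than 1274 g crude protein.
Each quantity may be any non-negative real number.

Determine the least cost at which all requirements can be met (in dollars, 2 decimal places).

$3.76

Treat it as an LP. Let x1 = kg of pea protein, x2 = kg of oat hulls.
Minimise 1.48x1 + 0.14x2 subject to:
  37.3x1 + 1.4x2 ≥ 62.3   (lysine)
  6.5x1 + 1.2x2 ≥ 15.4   (phosphorus)
  501x1 + 42x2 ≥ 1274   (crude protein)
  x1, x2 ≥ 0.
The cheapest feasible vertex uses only pea protein; oat hulls is not used. There the crude protein constraint is tight.
Solving gives x1 = 2.543.
Total cost: 1.48·2.543 = 3.7636.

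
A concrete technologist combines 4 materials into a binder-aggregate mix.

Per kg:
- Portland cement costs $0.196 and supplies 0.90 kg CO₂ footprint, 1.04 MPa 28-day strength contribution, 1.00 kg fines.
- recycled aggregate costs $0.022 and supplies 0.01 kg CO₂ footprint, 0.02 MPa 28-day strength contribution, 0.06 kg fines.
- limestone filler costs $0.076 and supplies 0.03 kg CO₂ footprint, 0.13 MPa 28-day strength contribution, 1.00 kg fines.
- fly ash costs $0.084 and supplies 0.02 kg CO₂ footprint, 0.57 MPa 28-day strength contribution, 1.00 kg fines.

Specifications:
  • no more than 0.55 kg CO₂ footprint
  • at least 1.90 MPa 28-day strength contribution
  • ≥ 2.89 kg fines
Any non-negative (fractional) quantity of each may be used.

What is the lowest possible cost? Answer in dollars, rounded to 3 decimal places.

$0.280

This is a linear program. Let x1 = kg of Portland cement, x2 = kg of recycled aggregate, x3 = kg of limestone filler, x4 = kg of fly ash.
Minimise 0.196x1 + 0.022x2 + 0.076x3 + 0.084x4 subject to:
  0.9x1 + 0.01x2 + 0.03x3 + 0.02x4 ≤ 0.55   (CO₂ footprint)
  1.04x1 + 0.02x2 + 0.13x3 + 0.57x4 ≥ 1.9   (28-day strength contribution)
  1x1 + 0.06x2 + 1x3 + 1x4 ≥ 2.89   (fines)
  x1, x2, x3, x4 ≥ 0.
The cheapest feasible vertex uses only fly ash; Portland cement, recycled aggregate, limestone filler are not used. Binding constraint: 28-day strength contribution.
So fly ash = 3.333 kg.
Cost = 0.084·3.333 = 0.27997.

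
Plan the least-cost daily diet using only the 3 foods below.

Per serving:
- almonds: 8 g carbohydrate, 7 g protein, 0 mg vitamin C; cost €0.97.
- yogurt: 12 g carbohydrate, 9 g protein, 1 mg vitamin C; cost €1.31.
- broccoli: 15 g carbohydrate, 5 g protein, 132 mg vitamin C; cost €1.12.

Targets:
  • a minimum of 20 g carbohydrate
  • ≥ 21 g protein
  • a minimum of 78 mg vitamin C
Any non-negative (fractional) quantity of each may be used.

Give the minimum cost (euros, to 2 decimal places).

€3.16

Let x1 = servings of almonds, x2 = servings of yogurt, x3 = servings of broccoli.
Minimise 0.97x1 + 1.31x2 + 1.12x3 s.t.:
  8x1 + 12x2 + 15x3 ≥ 20   (carbohydrate)
  7x1 + 9x2 + 5x3 ≥ 21   (protein)
  1x2 + 132x3 ≥ 78   (vitamin C)
  x1, x2, x3 ≥ 0.
The optimal basis is {almonds, broccoli}; yogurt drops out. The protein and vitamin C requirements are met with equality.
That vertex is x1 = 2.578, x3 = 0.5909.
Hence cost = 0.97·2.578 + 1.12·0.5909 = €3.1625.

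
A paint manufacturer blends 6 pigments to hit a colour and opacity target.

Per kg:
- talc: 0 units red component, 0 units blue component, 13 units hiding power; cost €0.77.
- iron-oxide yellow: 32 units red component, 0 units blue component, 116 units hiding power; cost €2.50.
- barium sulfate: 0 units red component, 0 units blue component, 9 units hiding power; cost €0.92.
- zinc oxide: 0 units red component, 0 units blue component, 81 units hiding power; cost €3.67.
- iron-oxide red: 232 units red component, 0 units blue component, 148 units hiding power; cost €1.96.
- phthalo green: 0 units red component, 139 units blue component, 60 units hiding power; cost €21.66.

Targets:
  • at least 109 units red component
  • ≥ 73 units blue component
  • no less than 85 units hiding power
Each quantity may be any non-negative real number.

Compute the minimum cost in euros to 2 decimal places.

Let x1 = kg of talc, x2 = kg of iron-oxide yellow, x3 = kg of barium sulfate, x4 = kg of zinc oxide, x5 = kg of iron-oxide red, x6 = kg of phthalo green.
Minimize 0.77x1 + 2.5x2 + 0.92x3 + 3.67x4 + 1.96x5 + 21.66x6 s.t.:
  32x2 + 232x5 ≥ 109   (red component)
  139x6 ≥ 73   (blue component)
  13x1 + 116x2 + 9x3 + 81x4 + 148x5 + 60x6 ≥ 85   (hiding power)
  x1, x2, x3, x4, x5, x6 ≥ 0.
The cheapest feasible vertex uses only iron-oxide red, phthalo green; talc, iron-oxide yellow, barium sulfate, zinc oxide are not used. There the red component and blue component constraints are tight.
Solving gives x5 = 0.4698, x6 = 0.5252.
Cost = 1.96·0.4698 + 21.66·0.5252 = 12.2966.

€12.30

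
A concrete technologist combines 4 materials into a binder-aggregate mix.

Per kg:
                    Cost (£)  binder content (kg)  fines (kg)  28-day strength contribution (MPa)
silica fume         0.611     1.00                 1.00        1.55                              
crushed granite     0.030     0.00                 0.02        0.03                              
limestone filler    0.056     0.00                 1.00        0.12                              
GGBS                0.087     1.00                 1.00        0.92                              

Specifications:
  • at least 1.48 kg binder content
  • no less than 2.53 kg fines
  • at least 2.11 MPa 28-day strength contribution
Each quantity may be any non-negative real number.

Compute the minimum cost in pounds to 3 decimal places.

£0.212

This is a linear program. Let x1 = kg of silica fume, x2 = kg of crushed granite, x3 = kg of limestone filler, x4 = kg of GGBS.
Minimise 0.611x1 + 0.03x2 + 0.056x3 + 0.087x4 subject to:
  1x1 + 1x4 ≥ 1.48   (binder content)
  1x1 + 0.02x2 + 1x3 + 1x4 ≥ 2.53   (fines)
  1.55x1 + 0.03x2 + 0.12x3 + 0.92x4 ≥ 2.11   (28-day strength contribution)
  x1, x2, x3, x4 ≥ 0.
The optimal basis is {limestone filler, GGBS}; silica fume, crushed granite drop out. There the fines and 28-day strength contribution constraints are tight.
Solving gives x3 = 0.272, x4 = 2.258.
Hence cost = 0.056·0.272 + 0.087·2.258 = £0.21168.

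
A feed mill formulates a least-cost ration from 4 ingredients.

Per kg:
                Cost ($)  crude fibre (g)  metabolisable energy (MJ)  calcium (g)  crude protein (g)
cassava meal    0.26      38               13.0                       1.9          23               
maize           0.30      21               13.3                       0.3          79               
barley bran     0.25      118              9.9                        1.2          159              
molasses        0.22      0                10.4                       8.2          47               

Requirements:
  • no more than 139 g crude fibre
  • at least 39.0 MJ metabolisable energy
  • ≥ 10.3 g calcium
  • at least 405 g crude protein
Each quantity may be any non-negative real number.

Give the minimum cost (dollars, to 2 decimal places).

Treat it as an LP. Let x1 = kg of cassava meal, x2 = kg of maize, x3 = kg of barley bran, x4 = kg of molasses.
Minimise 0.26x1 + 0.3x2 + 0.25x3 + 0.22x4 subject to:
  38x1 + 21x2 + 118x3 ≤ 139   (crude fibre)
  13x1 + 13.3x2 + 9.9x3 + 10.4x4 ≥ 39   (metabolisable energy)
  1.9x1 + 0.3x2 + 1.2x3 + 8.2x4 ≥ 10.3   (calcium)
  23x1 + 79x2 + 159x3 + 47x4 ≥ 405   (crude protein)
  x1, x2, x3, x4 ≥ 0.
The cheapest feasible vertex uses only barley bran, molasses; cassava meal, maize are not used. There the crude fibre and crude protein constraints are tight.
So barley bran = 1.178 kg, molasses = 4.632 kg.
Cost = 0.25·1.178 + 0.22·4.632 = 1.3135.

$1.31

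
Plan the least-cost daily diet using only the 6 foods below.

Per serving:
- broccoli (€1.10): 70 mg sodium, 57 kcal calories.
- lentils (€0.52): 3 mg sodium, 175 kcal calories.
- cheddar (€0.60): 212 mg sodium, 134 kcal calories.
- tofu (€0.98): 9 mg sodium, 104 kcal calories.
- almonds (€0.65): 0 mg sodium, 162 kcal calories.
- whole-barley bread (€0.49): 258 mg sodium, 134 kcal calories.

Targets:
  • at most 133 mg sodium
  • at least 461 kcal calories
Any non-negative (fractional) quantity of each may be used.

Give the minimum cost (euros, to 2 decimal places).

This is a linear program. Let x1 = servings of broccoli, x2 = servings of lentils, x3 = servings of cheddar, x4 = servings of tofu, x5 = servings of almonds, x6 = servings of whole-barley bread.
min 1.1x1 + 0.52x2 + 0.6x3 + 0.98x4 + 0.65x5 + 0.49x6 s.t.:
  70x1 + 3x2 + 212x3 + 9x4 + 258x6 ≤ 133   (sodium)
  57x1 + 175x2 + 134x3 + 104x4 + 162x5 + 134x6 ≥ 461   (calories)
  x1, x2, x3, x4, x5, x6 ≥ 0.
The minimum-cost mix takes nothing from broccoli, cheddar, tofu, almonds, whole-barley bread — only lentils. The calories requirement is met with equality.
So lentils = 2.634 servings.
Objective = 0.52·2.634 = 1.3697.

€1.37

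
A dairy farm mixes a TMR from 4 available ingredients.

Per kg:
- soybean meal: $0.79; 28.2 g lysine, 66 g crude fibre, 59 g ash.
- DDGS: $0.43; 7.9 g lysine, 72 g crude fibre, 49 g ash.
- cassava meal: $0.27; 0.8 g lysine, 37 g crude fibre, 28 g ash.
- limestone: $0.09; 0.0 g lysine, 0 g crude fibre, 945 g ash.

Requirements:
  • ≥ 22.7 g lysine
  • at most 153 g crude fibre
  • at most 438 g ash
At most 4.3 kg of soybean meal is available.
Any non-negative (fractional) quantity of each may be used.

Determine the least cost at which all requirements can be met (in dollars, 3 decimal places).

This is a linear program. Let x1 = kg of soybean meal, x2 = kg of DDGS, x3 = kg of cassava meal, x4 = kg of limestone.
Minimize 0.79x1 + 0.43x2 + 0.27x3 + 0.09x4 with:
  28.2x1 + 7.9x2 + 0.8x3 ≥ 22.7   (lysine)
  66x1 + 72x2 + 37x3 ≤ 153   (crude fibre)
  59x1 + 49x2 + 28x3 + 945x4 ≤ 438   (ash)
  x1 ≤ 4.3
  x1, x2, x3, x4 ≥ 0.
At the optimum only soybean meal is positive (DDGS, cassava meal, limestone = 0). The lysine requirement is met with equality.
Optimal quantities: soybean meal = 0.805 kg.
Cost = 0.79·0.805 = 0.63595.

$0.636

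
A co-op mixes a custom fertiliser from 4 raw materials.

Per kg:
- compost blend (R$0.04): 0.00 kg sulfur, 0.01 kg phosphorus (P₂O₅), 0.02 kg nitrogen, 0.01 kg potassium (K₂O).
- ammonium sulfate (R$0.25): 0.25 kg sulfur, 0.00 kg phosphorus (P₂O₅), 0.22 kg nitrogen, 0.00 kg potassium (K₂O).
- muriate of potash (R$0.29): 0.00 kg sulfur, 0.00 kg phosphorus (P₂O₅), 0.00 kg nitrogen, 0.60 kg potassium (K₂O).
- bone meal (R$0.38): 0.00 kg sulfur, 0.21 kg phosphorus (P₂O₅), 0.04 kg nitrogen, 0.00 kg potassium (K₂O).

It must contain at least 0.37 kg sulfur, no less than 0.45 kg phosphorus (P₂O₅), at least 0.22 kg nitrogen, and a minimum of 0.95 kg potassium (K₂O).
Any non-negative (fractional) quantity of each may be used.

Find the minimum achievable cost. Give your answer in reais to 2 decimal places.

R$1.64

This is a linear program. Let x1 = kg of compost blend, x2 = kg of ammonium sulfate, x3 = kg of muriate of potash, x4 = kg of bone meal.
min 0.04x1 + 0.25x2 + 0.29x3 + 0.38x4 with:
  0.25x2 ≥ 0.37   (sulfur)
  0.01x1 + 0.21x4 ≥ 0.45   (phosphorus (P₂O₅))
  0.02x1 + 0.22x2 + 0.04x4 ≥ 0.22   (nitrogen)
  0.01x1 + 0.6x3 ≥ 0.95   (potassium (K₂O))
  x1, x2, x3, x4 ≥ 0.
The minimum-cost mix takes nothing from compost blend — only ammonium sulfate, muriate of potash, bone meal. The sulfur, phosphorus (P₂O₅), potassium (K₂O) requirements are met with equality.
Optimal quantities: ammonium sulfate = 1.48 kg, muriate of potash = 1.583 kg, bone meal = 2.143 kg.
Total cost: 0.25·1.48 + 0.29·1.583 + 0.38·2.143 = 1.6434.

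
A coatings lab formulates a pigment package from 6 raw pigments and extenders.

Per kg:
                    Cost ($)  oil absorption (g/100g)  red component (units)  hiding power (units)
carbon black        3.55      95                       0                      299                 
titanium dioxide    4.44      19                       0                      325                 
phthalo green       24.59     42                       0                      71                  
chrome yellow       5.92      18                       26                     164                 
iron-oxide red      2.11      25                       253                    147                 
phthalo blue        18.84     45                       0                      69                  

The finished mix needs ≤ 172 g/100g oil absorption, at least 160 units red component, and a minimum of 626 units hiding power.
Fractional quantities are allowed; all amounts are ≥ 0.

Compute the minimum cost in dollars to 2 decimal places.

$7.75

Let x1 = kg of carbon black, x2 = kg of titanium dioxide, x3 = kg of phthalo green, x4 = kg of chrome yellow, x5 = kg of iron-oxide red, x6 = kg of phthalo blue.
Minimize 3.55x1 + 4.44x2 + 24.59x3 + 5.92x4 + 2.11x5 + 18.84x6 subject to:
  95x1 + 19x2 + 42x3 + 18x4 + 25x5 + 45x6 ≤ 172   (oil absorption)
  26x4 + 253x5 ≥ 160   (red component)
  299x1 + 325x2 + 71x3 + 164x4 + 147x5 + 69x6 ≥ 626   (hiding power)
  x1, x2, x3, x4, x5, x6 ≥ 0.
At the optimum only carbon black, titanium dioxide, iron-oxide red are positive (phthalo green, chrome yellow, phthalo blue = 0). There the oil absorption, red component, hiding power constraints are tight.
So carbon black = 1.613 kg, titanium dioxide = 0.1563 kg, iron-oxide red = 0.6324 kg.
Total cost: 3.55·1.613 + 4.44·0.1563 + 2.11·0.6324 = 7.7545.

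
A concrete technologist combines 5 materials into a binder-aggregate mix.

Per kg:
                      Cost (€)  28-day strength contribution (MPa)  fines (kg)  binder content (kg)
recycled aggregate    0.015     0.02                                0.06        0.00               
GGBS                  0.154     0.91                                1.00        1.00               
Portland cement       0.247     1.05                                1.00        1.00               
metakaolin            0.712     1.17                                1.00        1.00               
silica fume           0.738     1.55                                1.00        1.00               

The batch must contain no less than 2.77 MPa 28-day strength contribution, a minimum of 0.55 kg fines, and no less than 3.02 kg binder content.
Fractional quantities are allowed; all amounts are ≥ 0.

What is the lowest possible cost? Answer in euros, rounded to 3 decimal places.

Treat it as an LP. Let x1 = kg of recycled aggregate, x2 = kg of GGBS, x3 = kg of Portland cement, x4 = kg of metakaolin, x5 = kg of silica fume.
Minimise 0.015x1 + 0.154x2 + 0.247x3 + 0.712x4 + 0.738x5 s.t.:
  0.02x1 + 0.91x2 + 1.05x3 + 1.17x4 + 1.55x5 ≥ 2.77   (28-day strength contribution)
  0.06x1 + 1x2 + 1x3 + 1x4 + 1x5 ≥ 0.55   (fines)
  1x2 + 1x3 + 1x4 + 1x5 ≥ 3.02   (binder content)
  x1, x2, x3, x4, x5 ≥ 0.
At the optimum only GGBS is positive (recycled aggregate, Portland cement, metakaolin, silica fume = 0). The 28-day strength contribution requirement is met with equality.
Optimal quantities: GGBS = 3.044 kg.
Hence cost = 0.154·3.044 = €0.46878.

€0.469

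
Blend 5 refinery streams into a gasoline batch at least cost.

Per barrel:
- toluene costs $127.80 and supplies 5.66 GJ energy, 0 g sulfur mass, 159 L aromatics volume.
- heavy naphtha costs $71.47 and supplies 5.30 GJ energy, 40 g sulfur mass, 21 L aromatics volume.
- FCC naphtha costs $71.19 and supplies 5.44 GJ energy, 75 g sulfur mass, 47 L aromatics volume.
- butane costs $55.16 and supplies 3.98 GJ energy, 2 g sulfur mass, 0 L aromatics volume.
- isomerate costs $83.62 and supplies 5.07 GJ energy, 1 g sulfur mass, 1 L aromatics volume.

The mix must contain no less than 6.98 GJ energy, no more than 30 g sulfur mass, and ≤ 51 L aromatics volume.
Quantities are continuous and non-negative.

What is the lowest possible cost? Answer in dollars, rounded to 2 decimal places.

$95.20

Set it up as a linear program. Let x1 = barrels of toluene, x2 = barrels of heavy naphtha, x3 = barrels of FCC naphtha, x4 = barrels of butane, x5 = barrels of isomerate.
min 127.8x1 + 71.47x2 + 71.19x3 + 55.16x4 + 83.62x5 s.t.:
  5.66x1 + 5.3x2 + 5.44x3 + 3.98x4 + 5.07x5 ≥ 6.98   (energy)
  40x2 + 75x3 + 2x4 + 1x5 ≤ 30   (sulfur mass)
  159x1 + 21x2 + 47x3 + 1x5 ≤ 51   (aromatics volume)
  x1, x2, x3, x4, x5 ≥ 0.
The optimal basis is {FCC naphtha, butane}; toluene, heavy naphtha, isomerate drop out. There the energy and sulfur mass constraints are tight.
So FCC naphtha = 0.36659 barrels, butane = 1.2527 barrels.
Objective = 71.19·0.36659 + 55.16·1.2527 = 95.1965.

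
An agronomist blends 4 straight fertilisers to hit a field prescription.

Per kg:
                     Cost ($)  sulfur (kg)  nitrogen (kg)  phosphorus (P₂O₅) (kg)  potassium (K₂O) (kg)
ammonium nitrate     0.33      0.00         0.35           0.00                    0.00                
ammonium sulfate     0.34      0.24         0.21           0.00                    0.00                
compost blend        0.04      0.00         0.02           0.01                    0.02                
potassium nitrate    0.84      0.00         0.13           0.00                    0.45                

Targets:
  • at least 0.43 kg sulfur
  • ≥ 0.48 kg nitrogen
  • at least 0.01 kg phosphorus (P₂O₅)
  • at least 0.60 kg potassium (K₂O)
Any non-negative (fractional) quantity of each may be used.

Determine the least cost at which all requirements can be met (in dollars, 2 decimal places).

$1.73

Let x1 = kg of ammonium nitrate, x2 = kg of ammonium sulfate, x3 = kg of compost blend, x4 = kg of potassium nitrate.
Minimize 0.33x1 + 0.34x2 + 0.04x3 + 0.84x4 s.t.:
  0.24x2 ≥ 0.43   (sulfur)
  0.35x1 + 0.21x2 + 0.02x3 + 0.13x4 ≥ 0.48   (nitrogen)
  0.01x3 ≥ 0.01   (phosphorus (P₂O₅))
  0.02x3 + 0.45x4 ≥ 0.6   (potassium (K₂O))
  x1, x2, x3, x4 ≥ 0.
At the optimum only ammonium sulfate, compost blend, potassium nitrate are positive (ammonium nitrate = 0). There the sulfur, phosphorus (P₂O₅), potassium (K₂O) constraints are tight.
Solving gives x2 = 1.792, x3 = 1, x4 = 1.289.
Objective = 0.34·1.792 + 0.04·1 + 0.84·1.289 = 1.7320.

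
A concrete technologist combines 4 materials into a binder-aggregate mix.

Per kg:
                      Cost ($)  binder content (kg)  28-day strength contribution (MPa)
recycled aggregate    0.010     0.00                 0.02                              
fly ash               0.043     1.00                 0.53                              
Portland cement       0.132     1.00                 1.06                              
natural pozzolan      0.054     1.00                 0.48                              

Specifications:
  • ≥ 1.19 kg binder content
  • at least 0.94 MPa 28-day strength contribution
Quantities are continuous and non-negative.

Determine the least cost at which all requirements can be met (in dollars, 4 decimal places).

$0.0763

Let x1 = kg of recycled aggregate, x2 = kg of fly ash, x3 = kg of Portland cement, x4 = kg of natural pozzolan.
Minimise 0.01x1 + 0.043x2 + 0.132x3 + 0.054x4 s.t.:
  1x2 + 1x3 + 1x4 ≥ 1.19   (binder content)
  0.02x1 + 0.53x2 + 1.06x3 + 0.48x4 ≥ 0.94   (28-day strength contribution)
  x1, x2, x3, x4 ≥ 0.
The optimal basis is {fly ash}; recycled aggregate, Portland cement, natural pozzolan drop out. The 28-day strength contribution requirement is met with equality.
So fly ash = 1.774 kg.
Cost = 0.043·1.774 = 0.076282.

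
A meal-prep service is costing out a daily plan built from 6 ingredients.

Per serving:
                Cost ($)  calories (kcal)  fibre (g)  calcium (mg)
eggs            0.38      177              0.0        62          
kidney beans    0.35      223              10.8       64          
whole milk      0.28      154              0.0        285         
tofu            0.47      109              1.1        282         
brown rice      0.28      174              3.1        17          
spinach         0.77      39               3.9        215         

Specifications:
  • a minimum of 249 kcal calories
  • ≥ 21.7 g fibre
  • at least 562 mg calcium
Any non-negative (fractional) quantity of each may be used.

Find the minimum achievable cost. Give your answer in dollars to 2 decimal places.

$1.13

Set it up as a linear program. Let x1 = servings of eggs, x2 = servings of kidney beans, x3 = servings of whole milk, x4 = servings of tofu, x5 = servings of brown rice, x6 = servings of spinach.
min 0.38x1 + 0.35x2 + 0.28x3 + 0.47x4 + 0.28x5 + 0.77x6 subject to:
  177x1 + 223x2 + 154x3 + 109x4 + 174x5 + 39x6 ≥ 249   (calories)
  10.8x2 + 1.1x4 + 3.1x5 + 3.9x6 ≥ 21.7   (fibre)
  62x1 + 64x2 + 285x3 + 282x4 + 17x5 + 215x6 ≥ 562   (calcium)
  x1, x2, x3, x4, x5, x6 ≥ 0.
The minimum-cost mix takes nothing from eggs, tofu, brown rice, spinach — only kidney beans, whole milk. Binding constraints: fibre and calcium.
Optimal quantities: kidney beans = 2.009 servings, whole milk = 1.521 servings.
Hence cost = 0.35·2.009 + 0.28·1.521 = $1.1290.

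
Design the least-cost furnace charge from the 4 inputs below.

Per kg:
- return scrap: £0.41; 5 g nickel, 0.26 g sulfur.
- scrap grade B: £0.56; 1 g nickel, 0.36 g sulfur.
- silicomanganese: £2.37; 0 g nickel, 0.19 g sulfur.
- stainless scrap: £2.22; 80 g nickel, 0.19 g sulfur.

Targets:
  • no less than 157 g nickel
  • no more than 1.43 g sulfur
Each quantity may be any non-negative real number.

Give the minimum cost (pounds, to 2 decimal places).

Let x1 = kg of return scrap, x2 = kg of scrap grade B, x3 = kg of silicomanganese, x4 = kg of stainless scrap.
min 0.41x1 + 0.56x2 + 2.37x3 + 2.22x4 s.t.:
  5x1 + 1x2 + 80x4 ≥ 157   (nickel)
  0.26x1 + 0.36x2 + 0.19x3 + 0.19x4 ≤ 1.43   (sulfur)
  x1, x2, x3, x4 ≥ 0.
The minimum-cost mix takes nothing from return scrap, scrap grade B, silicomanganese — only stainless scrap. The nickel requirement is met with equality.
Solving gives x4 = 1.962.
Objective = 2.22·1.962 = 4.3556.

£4.36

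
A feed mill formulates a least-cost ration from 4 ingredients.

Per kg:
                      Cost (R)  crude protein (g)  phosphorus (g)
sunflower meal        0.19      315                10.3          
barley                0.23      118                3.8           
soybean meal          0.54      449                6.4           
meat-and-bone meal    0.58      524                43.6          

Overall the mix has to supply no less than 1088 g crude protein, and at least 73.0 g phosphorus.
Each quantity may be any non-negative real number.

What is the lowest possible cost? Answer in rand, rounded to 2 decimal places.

Treat it as an LP. Let x1 = kg of sunflower meal, x2 = kg of barley, x3 = kg of soybean meal, x4 = kg of meat-and-bone meal.
min 0.19x1 + 0.23x2 + 0.54x3 + 0.58x4 s.t.:
  315x1 + 118x2 + 449x3 + 524x4 ≥ 1088   (crude protein)
  10.3x1 + 3.8x2 + 6.4x3 + 43.6x4 ≥ 73   (phosphorus)
  x1, x2, x3, x4 ≥ 0.
The minimum-cost mix takes nothing from barley, soybean meal — only sunflower meal, meat-and-bone meal. Binding constraints: crude protein and phosphorus.
That vertex is x1 = 1.102, x4 = 1.414.
Total cost: 0.19·1.102 + 0.58·1.414 = 1.0295.

R1.03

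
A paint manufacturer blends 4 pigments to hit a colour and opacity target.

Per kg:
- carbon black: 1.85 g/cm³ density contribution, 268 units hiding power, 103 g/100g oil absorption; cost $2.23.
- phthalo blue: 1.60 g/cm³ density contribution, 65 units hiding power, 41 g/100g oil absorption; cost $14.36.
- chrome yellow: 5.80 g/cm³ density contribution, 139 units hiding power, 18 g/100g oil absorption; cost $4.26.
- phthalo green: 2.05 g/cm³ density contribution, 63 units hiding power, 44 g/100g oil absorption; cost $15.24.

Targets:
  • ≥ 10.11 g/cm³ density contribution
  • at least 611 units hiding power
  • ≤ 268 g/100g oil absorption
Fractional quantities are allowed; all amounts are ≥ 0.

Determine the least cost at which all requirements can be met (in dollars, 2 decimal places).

$8.86

Let x1 = kg of carbon black, x2 = kg of phthalo blue, x3 = kg of chrome yellow, x4 = kg of phthalo green.
Minimise 2.23x1 + 14.36x2 + 4.26x3 + 15.24x4 with:
  1.85x1 + 1.6x2 + 5.8x3 + 2.05x4 ≥ 10.11   (density contribution)
  268x1 + 65x2 + 139x3 + 63x4 ≥ 611   (hiding power)
  103x1 + 41x2 + 18x3 + 44x4 ≤ 268   (oil absorption)
  x1, x2, x3, x4 ≥ 0.
At the optimum only carbon black, chrome yellow are positive (phthalo blue, phthalo green = 0). Binding constraints: density contribution and hiding power.
That vertex is x1 = 1.648, x3 = 1.217.
Total cost: 2.23·1.648 + 4.26·1.217 = 8.8595.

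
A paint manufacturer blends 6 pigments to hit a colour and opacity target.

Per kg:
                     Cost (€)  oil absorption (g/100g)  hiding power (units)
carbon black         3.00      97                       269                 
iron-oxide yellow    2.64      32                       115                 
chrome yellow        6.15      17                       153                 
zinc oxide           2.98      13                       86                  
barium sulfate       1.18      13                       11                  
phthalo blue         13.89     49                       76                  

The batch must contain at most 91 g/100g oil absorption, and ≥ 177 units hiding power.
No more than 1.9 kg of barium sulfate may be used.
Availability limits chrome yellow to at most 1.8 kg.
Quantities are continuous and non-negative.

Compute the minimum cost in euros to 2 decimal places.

€1.97

Let x1 = kg of carbon black, x2 = kg of iron-oxide yellow, x3 = kg of chrome yellow, x4 = kg of zinc oxide, x5 = kg of barium sulfate, x6 = kg of phthalo blue.
Minimize 3x1 + 2.64x2 + 6.15x3 + 2.98x4 + 1.18x5 + 13.89x6 with:
  97x1 + 32x2 + 17x3 + 13x4 + 13x5 + 49x6 ≤ 91   (oil absorption)
  269x1 + 115x2 + 153x3 + 86x4 + 11x5 + 76x6 ≥ 177   (hiding power)
  x5 ≤ 1.9
  x3 ≤ 1.8
  x1, x2, x3, x4, x5, x6 ≥ 0.
The cheapest feasible vertex uses only carbon black; iron-oxide yellow, chrome yellow, zinc oxide, barium sulfate, phthalo blue are not used. The hiding power requirement is met with equality.
Solving gives x1 = 0.658.
Objective = 3·0.658 = 1.9740.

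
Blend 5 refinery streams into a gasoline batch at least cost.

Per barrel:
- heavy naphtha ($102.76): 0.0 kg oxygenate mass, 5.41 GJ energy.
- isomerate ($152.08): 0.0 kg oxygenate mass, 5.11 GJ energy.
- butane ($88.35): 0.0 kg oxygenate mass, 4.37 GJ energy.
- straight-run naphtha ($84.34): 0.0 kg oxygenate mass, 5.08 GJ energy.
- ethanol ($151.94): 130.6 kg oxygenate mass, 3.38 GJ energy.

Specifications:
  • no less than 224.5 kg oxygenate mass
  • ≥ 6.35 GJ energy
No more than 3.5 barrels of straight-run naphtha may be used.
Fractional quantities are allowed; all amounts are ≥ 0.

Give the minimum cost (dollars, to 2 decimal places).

$270.15

Let x1 = barrels of heavy naphtha, x2 = barrels of isomerate, x3 = barrels of butane, x4 = barrels of straight-run naphtha, x5 = barrels of ethanol.
Minimise 102.76x1 + 152.08x2 + 88.35x3 + 84.34x4 + 151.94x5 with:
  130.6x5 ≥ 224.5   (oxygenate mass)
  5.41x1 + 5.11x2 + 4.37x3 + 5.08x4 + 3.38x5 ≥ 6.35   (energy)
  x4 ≤ 3.5
  x1, x2, x3, x4, x5 ≥ 0.
The optimal basis is {straight-run naphtha, ethanol}; heavy naphtha, isomerate, butane drop out. Binding constraints: oxygenate mass and energy.
That vertex is x4 = 0.1063, x5 = 1.719.
Total cost: 84.34·0.1063 + 151.94·1.719 = 270.1502.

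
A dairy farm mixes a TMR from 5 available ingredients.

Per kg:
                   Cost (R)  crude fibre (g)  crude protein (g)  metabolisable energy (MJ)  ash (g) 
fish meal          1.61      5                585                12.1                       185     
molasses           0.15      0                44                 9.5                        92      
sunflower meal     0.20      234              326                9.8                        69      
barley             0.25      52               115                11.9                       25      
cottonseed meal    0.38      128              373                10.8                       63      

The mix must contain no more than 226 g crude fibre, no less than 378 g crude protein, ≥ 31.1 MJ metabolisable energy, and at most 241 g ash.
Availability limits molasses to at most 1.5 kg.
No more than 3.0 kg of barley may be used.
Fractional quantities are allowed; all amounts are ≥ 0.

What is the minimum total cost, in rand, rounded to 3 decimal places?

R0.574

This is a linear program. Let x1 = kg of fish meal, x2 = kg of molasses, x3 = kg of sunflower meal, x4 = kg of barley, x5 = kg of cottonseed meal.
min 1.61x1 + 0.15x2 + 0.2x3 + 0.25x4 + 0.38x5 s.t.:
  5x1 + 234x3 + 52x4 + 128x5 ≤ 226   (crude fibre)
  585x1 + 44x2 + 326x3 + 115x4 + 373x5 ≥ 378   (crude protein)
  12.1x1 + 9.5x2 + 9.8x3 + 11.9x4 + 10.8x5 ≥ 31.1   (metabolisable energy)
  185x1 + 92x2 + 69x3 + 25x4 + 63x5 ≤ 241   (ash)
  x2 ≤ 1.5
  x4 ≤ 3
  x1, x2, x3, x4, x5 ≥ 0.
At the optimum only molasses, sunflower meal, barley are positive (fish meal, cottonseed meal = 0). Binding constraints: crude fibre, metabolisable energy, the molasses cap.
That vertex is x2 = 1.5, x3 = 0.797, x4 = 0.7596.
Hence cost = 0.15·1.5 + 0.2·0.797 + 0.25·0.7596 = R0.57430.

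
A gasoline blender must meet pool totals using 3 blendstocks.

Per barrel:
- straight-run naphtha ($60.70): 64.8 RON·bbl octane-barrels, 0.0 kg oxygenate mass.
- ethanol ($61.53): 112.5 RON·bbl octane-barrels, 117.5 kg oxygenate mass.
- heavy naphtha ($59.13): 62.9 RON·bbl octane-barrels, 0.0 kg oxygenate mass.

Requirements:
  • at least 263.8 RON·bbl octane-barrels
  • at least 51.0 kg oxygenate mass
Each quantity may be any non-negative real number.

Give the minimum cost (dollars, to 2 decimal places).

$144.28

Let x1 = barrels of straight-run naphtha, x2 = barrels of ethanol, x3 = barrels of heavy naphtha.
min 60.7x1 + 61.53x2 + 59.13x3 s.t.:
  64.8x1 + 112.5x2 + 62.9x3 ≥ 263.8   (octane-barrels)
  117.5x2 ≥ 51   (oxygenate mass)
  x1, x2, x3 ≥ 0.
The minimum-cost mix takes nothing from straight-run naphtha, heavy naphtha — only ethanol. There the octane-barrels constraint is tight.
Optimal quantities: ethanol = 2.3449 barrels.
Objective = 61.53·2.3449 = 144.2817.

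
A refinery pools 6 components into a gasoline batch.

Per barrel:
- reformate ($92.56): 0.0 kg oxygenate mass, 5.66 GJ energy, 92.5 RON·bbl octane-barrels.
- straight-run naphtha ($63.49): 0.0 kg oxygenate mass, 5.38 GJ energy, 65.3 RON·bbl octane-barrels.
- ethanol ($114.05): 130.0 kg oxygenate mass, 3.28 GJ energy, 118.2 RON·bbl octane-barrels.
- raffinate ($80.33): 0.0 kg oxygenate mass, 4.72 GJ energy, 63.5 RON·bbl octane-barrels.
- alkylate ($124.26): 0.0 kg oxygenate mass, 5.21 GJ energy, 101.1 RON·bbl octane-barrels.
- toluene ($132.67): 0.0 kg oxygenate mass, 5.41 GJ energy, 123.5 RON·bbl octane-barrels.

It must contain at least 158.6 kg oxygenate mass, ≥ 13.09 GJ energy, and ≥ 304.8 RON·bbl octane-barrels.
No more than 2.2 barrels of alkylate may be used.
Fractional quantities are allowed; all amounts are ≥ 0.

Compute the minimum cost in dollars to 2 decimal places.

Let x1 = barrels of reformate, x2 = barrels of straight-run naphtha, x3 = barrels of ethanol, x4 = barrels of raffinate, x5 = barrels of alkylate, x6 = barrels of toluene.
Minimise 92.56x1 + 63.49x2 + 114.05x3 + 80.33x4 + 124.26x5 + 132.67x6 subject to:
  130x3 ≥ 158.6   (oxygenate mass)
  5.66x1 + 5.38x2 + 3.28x3 + 4.72x4 + 5.21x5 + 5.41x6 ≥ 13.09   (energy)
  92.5x1 + 65.3x2 + 118.2x3 + 63.5x4 + 101.1x5 + 123.5x6 ≥ 304.8   (octane-barrels)
  x5 ≤ 2.2
  x1, x2, x3, x4, x5, x6 ≥ 0.
The minimum-cost mix takes nothing from reformate, raffinate, alkylate, toluene — only straight-run naphtha, ethanol. There the energy and octane-barrels constraints are tight.
Solving gives x2 = 1.2982, x3 = 1.8615.
Objective = 63.49·1.2982 + 114.05·1.8615 = 294.7268.

$294.73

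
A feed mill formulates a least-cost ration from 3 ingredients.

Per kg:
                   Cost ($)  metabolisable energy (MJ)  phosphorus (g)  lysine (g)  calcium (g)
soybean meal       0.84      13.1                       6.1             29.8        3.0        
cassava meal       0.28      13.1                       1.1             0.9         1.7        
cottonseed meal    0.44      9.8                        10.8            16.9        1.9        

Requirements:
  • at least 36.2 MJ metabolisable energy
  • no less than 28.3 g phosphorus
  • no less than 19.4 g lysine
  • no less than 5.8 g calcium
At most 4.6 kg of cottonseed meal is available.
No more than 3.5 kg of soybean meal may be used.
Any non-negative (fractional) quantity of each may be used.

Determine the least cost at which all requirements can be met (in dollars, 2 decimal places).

$1.36

This is a linear program. Let x1 = kg of soybean meal, x2 = kg of cassava meal, x3 = kg of cottonseed meal.
Minimize 0.84x1 + 0.28x2 + 0.44x3 subject to:
  13.1x1 + 13.1x2 + 9.8x3 ≥ 36.2   (metabolisable energy)
  6.1x1 + 1.1x2 + 10.8x3 ≥ 28.3   (phosphorus)
  29.8x1 + 0.9x2 + 16.9x3 ≥ 19.4   (lysine)
  3x1 + 1.7x2 + 1.9x3 ≥ 5.8   (calcium)
  x3 ≤ 4.6
  x1 ≤ 3.5
  x1, x2, x3 ≥ 0.
The cheapest feasible vertex uses only cassava meal, cottonseed meal; soybean meal is not used. Binding constraints: metabolisable energy and phosphorus.
So cassava meal = 0.8693 kg, cottonseed meal = 2.532 kg.
Cost = 0.28·0.8693 + 0.44·2.532 = 1.3575.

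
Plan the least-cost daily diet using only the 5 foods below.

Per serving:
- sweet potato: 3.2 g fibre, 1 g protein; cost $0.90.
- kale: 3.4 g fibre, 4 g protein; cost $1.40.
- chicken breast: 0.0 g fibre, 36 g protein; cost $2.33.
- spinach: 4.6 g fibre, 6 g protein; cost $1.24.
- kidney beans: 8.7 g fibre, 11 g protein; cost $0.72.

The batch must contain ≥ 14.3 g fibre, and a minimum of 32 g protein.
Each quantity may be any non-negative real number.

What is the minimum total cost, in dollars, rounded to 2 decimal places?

Treat it as an LP. Let x1 = servings of sweet potato, x2 = servings of kale, x3 = servings of chicken breast, x4 = servings of spinach, x5 = servings of kidney beans.
Minimise 0.9x1 + 1.4x2 + 2.33x3 + 1.24x4 + 0.72x5 s.t.:
  3.2x1 + 3.4x2 + 4.6x4 + 8.7x5 ≥ 14.3   (fibre)
  1x1 + 4x2 + 36x3 + 6x4 + 11x5 ≥ 32   (protein)
  x1, x2, x3, x4, x5 ≥ 0.
At the optimum only chicken breast, kidney beans are positive (sweet potato, kale, spinach = 0). Binding constraints: fibre and protein.
So chicken breast = 0.3867 servings, kidney beans = 1.644 servings.
Total cost: 2.33·0.3867 + 0.72·1.644 = 2.0847.

$2.08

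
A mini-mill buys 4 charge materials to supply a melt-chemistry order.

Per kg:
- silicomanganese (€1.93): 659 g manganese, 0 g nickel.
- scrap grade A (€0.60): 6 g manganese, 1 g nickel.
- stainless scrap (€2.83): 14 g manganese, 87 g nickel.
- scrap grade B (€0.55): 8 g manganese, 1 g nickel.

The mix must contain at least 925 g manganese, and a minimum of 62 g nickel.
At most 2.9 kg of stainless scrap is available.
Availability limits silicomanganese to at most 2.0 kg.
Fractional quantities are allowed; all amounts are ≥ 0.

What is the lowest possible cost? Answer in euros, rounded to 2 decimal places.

Let x1 = kg of silicomanganese, x2 = kg of scrap grade A, x3 = kg of stainless scrap, x4 = kg of scrap grade B.
min 1.93x1 + 0.6x2 + 2.83x3 + 0.55x4 s.t.:
  659x1 + 6x2 + 14x3 + 8x4 ≥ 925   (manganese)
  1x2 + 87x3 + 1x4 ≥ 62   (nickel)
  x3 ≤ 2.9
  x1 ≤ 2
  x1, x2, x3, x4 ≥ 0.
The cheapest feasible vertex uses only silicomanganese, stainless scrap; scrap grade A, scrap grade B are not used. There the manganese and nickel constraints are tight.
So silicomanganese = 1.389 kg, stainless scrap = 0.7126 kg.
Hence cost = 1.93·1.389 + 2.83·0.7126 = €4.6974.

€4.70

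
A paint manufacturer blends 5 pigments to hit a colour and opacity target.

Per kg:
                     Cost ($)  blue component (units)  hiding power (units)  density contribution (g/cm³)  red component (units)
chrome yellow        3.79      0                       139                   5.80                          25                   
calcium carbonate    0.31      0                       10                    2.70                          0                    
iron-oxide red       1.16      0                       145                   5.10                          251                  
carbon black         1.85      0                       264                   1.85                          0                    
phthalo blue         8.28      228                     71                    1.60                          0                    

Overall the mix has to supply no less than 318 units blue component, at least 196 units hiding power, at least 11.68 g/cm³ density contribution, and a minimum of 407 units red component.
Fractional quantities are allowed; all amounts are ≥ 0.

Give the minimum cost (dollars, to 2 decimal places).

$13.56

This is a linear program. Let x1 = kg of chrome yellow, x2 = kg of calcium carbonate, x3 = kg of iron-oxide red, x4 = kg of carbon black, x5 = kg of phthalo blue.
Minimise 3.79x1 + 0.31x2 + 1.16x3 + 1.85x4 + 8.28x5 with:
  228x5 ≥ 318   (blue component)
  139x1 + 10x2 + 145x3 + 264x4 + 71x5 ≥ 196   (hiding power)
  5.8x1 + 2.7x2 + 5.1x3 + 1.85x4 + 1.6x5 ≥ 11.68   (density contribution)
  25x1 + 251x3 ≥ 407   (red component)
  x1, x2, x3, x4, x5 ≥ 0.
The cheapest feasible vertex uses only calcium carbonate, iron-oxide red, phthalo blue; chrome yellow, carbon black are not used. There the blue component, density contribution, red component constraints are tight.
So calcium carbonate = 0.43656 kg, iron-oxide red = 1.6215 kg, phthalo blue = 1.3947 kg.
Cost = 0.31·0.43656 + 1.16·1.6215 + 8.28·1.3947 = 13.5644.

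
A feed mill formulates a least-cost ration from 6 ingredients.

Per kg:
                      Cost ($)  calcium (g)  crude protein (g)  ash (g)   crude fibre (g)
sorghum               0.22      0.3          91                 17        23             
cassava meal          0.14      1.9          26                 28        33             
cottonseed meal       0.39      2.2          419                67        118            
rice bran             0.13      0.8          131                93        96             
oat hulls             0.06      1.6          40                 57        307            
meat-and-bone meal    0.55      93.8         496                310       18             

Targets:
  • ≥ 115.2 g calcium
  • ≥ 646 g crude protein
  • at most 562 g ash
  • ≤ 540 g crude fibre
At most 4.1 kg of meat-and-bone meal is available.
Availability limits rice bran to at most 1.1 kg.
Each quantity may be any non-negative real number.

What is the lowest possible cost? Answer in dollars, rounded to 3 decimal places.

$0.710

This is a linear program. Let x1 = kg of sorghum, x2 = kg of cassava meal, x3 = kg of cottonseed meal, x4 = kg of rice bran, x5 = kg of oat hulls, x6 = kg of meat-and-bone meal.
Minimise 0.22x1 + 0.14x2 + 0.39x3 + 0.13x4 + 0.06x5 + 0.55x6 s.t.:
  0.3x1 + 1.9x2 + 2.2x3 + 0.8x4 + 1.6x5 + 93.8x6 ≥ 115.2   (calcium)
  91x1 + 26x2 + 419x3 + 131x4 + 40x5 + 496x6 ≥ 646   (crude protein)
  17x1 + 28x2 + 67x3 + 93x4 + 57x5 + 310x6 ≤ 562   (ash)
  23x1 + 33x2 + 118x3 + 96x4 + 307x5 + 18x6 ≤ 540   (crude fibre)
  x6 ≤ 4.1
  x4 ≤ 1.1
  x1, x2, x3, x4, x5, x6 ≥ 0.
The optimal basis is {cottonseed meal, meat-and-bone meal}; sorghum, cassava meal, rice bran, oat hulls drop out. There the calcium and crude protein constraints are tight.
So cottonseed meal = 0.09043 kg, meat-and-bone meal = 1.226 kg.
Hence cost = 0.39·0.09043 + 0.55·1.226 = $0.70957.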